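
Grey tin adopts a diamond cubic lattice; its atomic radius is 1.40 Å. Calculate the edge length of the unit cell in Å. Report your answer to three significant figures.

6.47 Å

In a diamond cubic lattice, nearest neighbors lie along the body diagonal with √3·a = 8r.
a = 8r/√3 = 8 × 1.40 / 1.7321 = 6.47 Å.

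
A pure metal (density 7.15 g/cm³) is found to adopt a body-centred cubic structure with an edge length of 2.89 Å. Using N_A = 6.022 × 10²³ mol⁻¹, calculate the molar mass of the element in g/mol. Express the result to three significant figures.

A BCC cell has Z = 2 atoms; a = 2.890 × 10^-8 cm.
M = ρ·N_A·a³/Z = 7.15 × 6.022 × 10²³ × 2.414 × 10^-23 / 2 = 52.0 g/mol.

52.0 g/mol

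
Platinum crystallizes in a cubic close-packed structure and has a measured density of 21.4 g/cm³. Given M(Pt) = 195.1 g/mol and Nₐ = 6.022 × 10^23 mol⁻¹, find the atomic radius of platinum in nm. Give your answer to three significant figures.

For an FCC cell (Z = 4), a³ = Z·M/(N_A·ρ) = 4 × 195.1 / (6.022 × 10²³ × 21.40) = 6.056 × 10^-23 cm³, so a = 3.927 × 10^-8 cm = 0.3927 nm.
Atoms touch along the face diagonal, so √2·a = 4r, so r = 0.3536 × a = 0.139 nm.

0.139 nm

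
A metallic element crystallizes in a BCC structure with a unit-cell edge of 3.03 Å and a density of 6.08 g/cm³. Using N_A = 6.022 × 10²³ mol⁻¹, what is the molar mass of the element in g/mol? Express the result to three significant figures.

50.9 g/mol

A BCC cell has Z = 2 atoms; a = 3.030 × 10^-8 cm.
M = ρ·N_A·a³/Z = 6.08 × 6.022 × 10²³ × 2.782 × 10^-23 / 2 = 50.9 g/mol.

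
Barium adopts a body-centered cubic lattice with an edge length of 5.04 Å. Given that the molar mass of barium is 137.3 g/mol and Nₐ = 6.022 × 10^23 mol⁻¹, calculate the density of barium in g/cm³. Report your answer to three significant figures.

A BCC unit cell contains Z = 2 atoms.
Cell volume: a³ = (5.04 Å)³ = (5.040 × 10^-8 cm)³ = 1.280 × 10^-22 cm³.
ρ = Z·M/(N_A·a³) = 2 × 137.3 / (6.022 × 10²³ × 1.280 × 10^-22) = 3.562 g/cm³.

3.56 g/cm³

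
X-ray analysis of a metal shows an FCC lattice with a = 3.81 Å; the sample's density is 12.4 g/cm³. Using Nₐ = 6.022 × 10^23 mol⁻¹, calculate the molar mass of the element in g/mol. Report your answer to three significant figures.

103 g/mol

An FCC cell has Z = 4 atoms; a = 3.810 × 10^-8 cm.
M = ρ·N_A·a³/Z = 12.4 × 6.022 × 10²³ × 5.531 × 10^-23 / 4 = 103 g/mol.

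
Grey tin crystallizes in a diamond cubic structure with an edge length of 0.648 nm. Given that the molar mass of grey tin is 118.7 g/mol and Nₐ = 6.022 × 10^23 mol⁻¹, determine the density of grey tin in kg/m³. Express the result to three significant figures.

A diamond cubic unit cell contains Z = 8 atoms.
Cell volume: a³ = (0.648 nm)³ = (6.480 × 10^-8 cm)³ = 2.721 × 10^-22 cm³.
ρ = Z·M/(N_A·a³) = 8 × 118.7 / (6.022 × 10²³ × 2.721 × 10^-22) = 5.795 g/cm³ = 5800 kg/m³.

5800 kg/m³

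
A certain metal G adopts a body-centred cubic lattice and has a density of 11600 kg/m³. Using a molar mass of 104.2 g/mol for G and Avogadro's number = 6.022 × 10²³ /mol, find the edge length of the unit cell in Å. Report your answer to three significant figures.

With Z = 2 atoms per BCC cell, a³ = Z·M/(N_A·ρ) = 2 × 104.2 / (6.022 × 10²³ × 11.60 g/cm³) = 2.983 × 10^-23 cm³.
a = (2.983 × 10^-23)^(1/3) = 3.101 × 10^-8 cm = 3.10 Å.

3.10 Å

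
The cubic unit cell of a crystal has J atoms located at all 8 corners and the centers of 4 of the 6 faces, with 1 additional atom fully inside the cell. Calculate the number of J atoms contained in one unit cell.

Corner atoms are shared by 8 cells (1/8 each), face atoms by 2 (1/2 each), interior atoms are unshared.
Net atoms = 8 × 1/8 + 4 × 1/2 + 1 = 1 + 2 + 1 = 4.

4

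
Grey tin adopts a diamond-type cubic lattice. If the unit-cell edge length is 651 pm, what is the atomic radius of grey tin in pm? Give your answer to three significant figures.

In a diamond cubic lattice, nearest neighbors lie along the body diagonal with √3·a = 8r.
r = √3·a/8 = 1.7321 × 651 / 8 = 141 pm.

141 pm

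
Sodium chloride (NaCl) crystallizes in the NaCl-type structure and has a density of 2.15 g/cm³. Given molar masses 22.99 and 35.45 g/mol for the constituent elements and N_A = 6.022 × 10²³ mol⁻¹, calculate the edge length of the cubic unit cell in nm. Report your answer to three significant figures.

0.565 nm

M(NaCl) = 58.44 g/mol; Z = 4 formula units per cell.
a³ = Z·M/(N_A·ρ) = 4 × 58.44 / (6.022 × 10²³ × 2.15) = 1.805 × 10^-22 cm³, so a = 5.652 × 10^-8 cm = 0.565 nm.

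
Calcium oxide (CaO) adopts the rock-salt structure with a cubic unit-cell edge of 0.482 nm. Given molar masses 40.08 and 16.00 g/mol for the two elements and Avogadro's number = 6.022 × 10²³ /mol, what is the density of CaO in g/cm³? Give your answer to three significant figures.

3.33 g/cm³

The rock-salt structure contains Z = 4 formula units per cell; M(CaO) = 40.08 + 16.00 = 56.08 g/mol.
a³ = (4.820 × 10^-8 cm)³ = 1.120 × 10^-22 cm³.
ρ = 4 × 56.08 / (6.022 × 10²³ × 1.120 × 10^-22) = 3.326 g/cm³.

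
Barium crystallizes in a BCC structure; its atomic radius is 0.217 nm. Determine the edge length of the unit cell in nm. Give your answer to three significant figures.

In a BCC lattice, atoms touch along the body diagonal, so √3·a = 4r.
a = 4r/√3 = 4 × 0.217 / 1.7321 = 0.501 nm.

0.501 nm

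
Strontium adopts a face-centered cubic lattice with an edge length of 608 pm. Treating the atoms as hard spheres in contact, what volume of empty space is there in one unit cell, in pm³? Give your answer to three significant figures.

In an FCC lattice atoms touch along the face diagonal, so √2·a = 4r, so r = 0.3536a = 215.0 pm.
V_cell = a³ = 2.248 × 10^8 pm³; V_atoms = 4 × (4/3)πr³ = 1.664 × 10^8 pm³.
Empty space = 2.248 × 10^8 − 1.664 × 10^8 = 5.83 × 10^7 pm³.

5.83 × 10^7 pm³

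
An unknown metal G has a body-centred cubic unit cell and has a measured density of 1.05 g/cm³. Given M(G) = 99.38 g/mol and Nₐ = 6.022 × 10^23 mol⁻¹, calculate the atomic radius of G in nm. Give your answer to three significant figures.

For a BCC cell (Z = 2), a³ = Z·M/(N_A·ρ) = 2 × 99.38 / (6.022 × 10²³ × 1.050) = 3.143 × 10^-22 cm³, so a = 6.799 × 10^-8 cm = 0.6799 nm.
Atoms touch along the body diagonal, so √3·a = 4r, so r = 0.4330 × a = 0.294 nm.

0.294 nm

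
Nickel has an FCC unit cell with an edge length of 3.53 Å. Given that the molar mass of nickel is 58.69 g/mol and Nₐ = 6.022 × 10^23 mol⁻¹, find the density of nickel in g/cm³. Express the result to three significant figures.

8.86 g/cm³

An FCC unit cell contains Z = 4 atoms.
Cell volume: a³ = (3.53 Å)³ = (3.530 × 10^-8 cm)³ = 4.399 × 10^-23 cm³.
ρ = Z·M/(N_A·a³) = 4 × 58.69 / (6.022 × 10²³ × 4.399 × 10^-23) = 8.863 g/cm³.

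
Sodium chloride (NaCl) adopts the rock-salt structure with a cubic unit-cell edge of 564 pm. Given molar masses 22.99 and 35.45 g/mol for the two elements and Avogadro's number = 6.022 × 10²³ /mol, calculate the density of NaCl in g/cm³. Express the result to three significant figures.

The rock-salt structure contains Z = 4 formula units per cell; M(NaCl) = 22.99 + 35.45 = 58.44 g/mol.
a³ = (5.640 × 10^-8 cm)³ = 1.794 × 10^-22 cm³.
ρ = 4 × 58.44 / (6.022 × 10²³ × 1.794 × 10^-22) = 2.164 g/cm³.

2.16 g/cm³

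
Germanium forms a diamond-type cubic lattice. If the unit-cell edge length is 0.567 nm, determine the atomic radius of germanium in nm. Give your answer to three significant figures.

0.123 nm

In a diamond cubic lattice, nearest neighbors lie along the body diagonal with √3·a = 8r.
r = √3·a/8 = 1.7321 × 0.567 / 8 = 0.123 nm.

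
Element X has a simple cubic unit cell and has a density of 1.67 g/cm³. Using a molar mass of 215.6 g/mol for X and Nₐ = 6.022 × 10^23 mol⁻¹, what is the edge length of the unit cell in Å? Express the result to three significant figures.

5.98 Å

With Z = 1 atom per simple cubic cell, a³ = Z·M/(N_A·ρ) = 1 × 215.6 / (6.022 × 10²³ × 1.670 g/cm³) = 2.144 × 10^-22 cm³.
a = (2.144 × 10^-22)^(1/3) = 5.985 × 10^-8 cm = 5.98 Å.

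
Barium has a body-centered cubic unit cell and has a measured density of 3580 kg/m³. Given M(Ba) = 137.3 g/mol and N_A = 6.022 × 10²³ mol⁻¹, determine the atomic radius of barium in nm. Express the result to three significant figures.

For a BCC cell (Z = 2), a³ = Z·M/(N_A·ρ) = 2 × 137.3 / (6.022 × 10²³ × 3.580) = 1.274 × 10^-22 cm³, so a = 5.031 × 10^-8 cm = 0.5031 nm.
Atoms touch along the body diagonal, so √3·a = 4r, so r = 0.4330 × a = 0.218 nm.

0.218 nm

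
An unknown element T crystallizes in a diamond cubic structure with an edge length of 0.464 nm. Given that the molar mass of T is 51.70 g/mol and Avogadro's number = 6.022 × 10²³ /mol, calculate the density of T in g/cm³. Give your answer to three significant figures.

A diamond cubic unit cell contains Z = 8 atoms.
Cell volume: a³ = (0.464 nm)³ = (4.640 × 10^-8 cm)³ = 9.990 × 10^-23 cm³.
ρ = Z·M/(N_A·a³) = 8 × 51.70 / (6.022 × 10²³ × 9.990 × 10^-23) = 6.875 g/cm³.

6.88 g/cm³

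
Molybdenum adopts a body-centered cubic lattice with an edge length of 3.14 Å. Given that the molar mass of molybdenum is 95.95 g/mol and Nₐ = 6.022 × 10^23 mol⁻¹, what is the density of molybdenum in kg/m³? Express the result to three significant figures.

10300 kg/m³

A BCC unit cell contains Z = 2 atoms.
Cell volume: a³ = (3.14 Å)³ = (3.140 × 10^-8 cm)³ = 3.096 × 10^-23 cm³.
ρ = Z·M/(N_A·a³) = 2 × 95.95 / (6.022 × 10²³ × 3.096 × 10^-23) = 10.29 g/cm³ = 10300 kg/m³.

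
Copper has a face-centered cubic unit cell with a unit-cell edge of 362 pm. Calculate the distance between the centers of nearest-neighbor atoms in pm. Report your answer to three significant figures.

256 pm

In an FCC structure, atoms touch along the face diagonal, so √2·a = 4r; the nearest-neighbor distance equals 2r = 0.7071·a.
d = 0.7071 × 362 = 256 pm.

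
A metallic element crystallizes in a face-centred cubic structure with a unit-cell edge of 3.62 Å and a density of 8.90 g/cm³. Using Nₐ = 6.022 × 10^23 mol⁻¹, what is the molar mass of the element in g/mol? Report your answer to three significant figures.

63.6 g/mol

An FCC cell has Z = 4 atoms; a = 3.620 × 10^-8 cm.
M = ρ·N_A·a³/Z = 8.90 × 6.022 × 10²³ × 4.744 × 10^-23 / 4 = 63.6 g/mol.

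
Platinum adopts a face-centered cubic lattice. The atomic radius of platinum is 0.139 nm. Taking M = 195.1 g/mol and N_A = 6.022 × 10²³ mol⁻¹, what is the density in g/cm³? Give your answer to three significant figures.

21.3 g/cm³

In an FCC lattice, atoms touch along the face diagonal, so √2·a = 4r, giving a = 0.3932 nm = 3.932 × 10^-8 cm.
With Z = 4, ρ = Z·M/(N_A·a³) = 4 × 195.1 / (6.022 × 10²³ × 6.077 × 10^-23) = 21.33 g/cm³.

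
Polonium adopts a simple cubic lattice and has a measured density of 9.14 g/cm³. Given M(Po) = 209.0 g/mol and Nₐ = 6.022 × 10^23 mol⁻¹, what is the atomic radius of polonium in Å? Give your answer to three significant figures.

For a simple cubic cell (Z = 1), a³ = Z·M/(N_A·ρ) = 1 × 209.0 / (6.022 × 10²³ × 9.140) = 3.797 × 10^-23 cm³, so a = 3.361 × 10^-8 cm = 3.361 Å.
Atoms touch along the cell edge, so a = 2r, so r = 0.5000 × a = 1.68 Å.

1.68 Å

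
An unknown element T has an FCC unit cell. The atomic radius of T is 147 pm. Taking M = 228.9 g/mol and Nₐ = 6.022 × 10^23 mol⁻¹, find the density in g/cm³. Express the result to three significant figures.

21.2 g/cm³

In an FCC lattice, atoms touch along the face diagonal, so √2·a = 4r, giving a = 415.8 pm = 4.158 × 10^-8 cm.
With Z = 4, ρ = Z·M/(N_A·a³) = 4 × 228.9 / (6.022 × 10²³ × 7.188 × 10^-23) = 21.15 g/cm³.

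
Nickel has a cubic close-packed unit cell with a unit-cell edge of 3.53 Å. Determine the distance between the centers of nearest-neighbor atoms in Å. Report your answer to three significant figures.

In an FCC structure, atoms touch along the face diagonal, so √2·a = 4r; the nearest-neighbor distance equals 2r = 0.7071·a.
d = 0.7071 × 3.53 = 2.50 Å.

2.50 Å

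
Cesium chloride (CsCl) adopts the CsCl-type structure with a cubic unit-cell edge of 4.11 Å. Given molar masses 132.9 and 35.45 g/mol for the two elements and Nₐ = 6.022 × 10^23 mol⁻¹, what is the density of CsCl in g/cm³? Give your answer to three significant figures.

4.03 g/cm³

The CsCl-type structure contains Z = 1 formula unit per cell; M(CsCl) = 132.9 + 35.45 = 168.35 g/mol.
a³ = (4.110 × 10^-8 cm)³ = 6.943 × 10^-23 cm³.
ρ = 1 × 168.35 / (6.022 × 10²³ × 6.943 × 10^-23) = 4.027 g/cm³.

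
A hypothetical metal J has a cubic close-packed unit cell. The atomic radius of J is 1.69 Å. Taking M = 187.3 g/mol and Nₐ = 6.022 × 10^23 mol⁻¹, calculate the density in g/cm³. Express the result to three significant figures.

11.4 g/cm³

In an FCC lattice, atoms touch along the face diagonal, so √2·a = 4r, giving a = 4.780 Å = 4.780 × 10^-8 cm.
With Z = 4, ρ = Z·M/(N_A·a³) = 4 × 187.3 / (6.022 × 10²³ × 1.092 × 10^-22) = 11.39 g/cm³.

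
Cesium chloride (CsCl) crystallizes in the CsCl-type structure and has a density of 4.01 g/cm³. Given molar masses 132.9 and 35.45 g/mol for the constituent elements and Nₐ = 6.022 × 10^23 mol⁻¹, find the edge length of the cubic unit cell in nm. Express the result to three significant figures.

M(CsCl) = 168.35 g/mol; Z = 1 formula unit per cell.
a³ = Z·M/(N_A·ρ) = 1 × 168.35 / (6.022 × 10²³ × 4.01) = 6.972 × 10^-23 cm³, so a = 4.116 × 10^-8 cm = 0.412 nm.

0.412 nm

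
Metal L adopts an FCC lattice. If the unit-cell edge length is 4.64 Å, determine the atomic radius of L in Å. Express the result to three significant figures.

In an FCC lattice, atoms touch along the face diagonal, so √2·a = 4r.
r = √2·a/4 = 1.4142 × 4.64 / 4 = 1.64 Å.

1.64 Å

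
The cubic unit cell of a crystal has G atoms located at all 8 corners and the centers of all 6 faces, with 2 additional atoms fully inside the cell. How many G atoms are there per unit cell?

6

Corner atoms are shared by 8 cells (1/8 each), face atoms by 2 (1/2 each), interior atoms are unshared.
Net atoms = 8 × 1/8 + 6 × 1/2 + 2 = 1 + 3 + 2 = 6.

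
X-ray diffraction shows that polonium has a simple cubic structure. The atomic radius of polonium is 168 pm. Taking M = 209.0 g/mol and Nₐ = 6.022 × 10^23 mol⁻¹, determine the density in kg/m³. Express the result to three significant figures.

9150 kg/m³

In a simple cubic lattice, atoms touch along the cell edge, so a = 2r, giving a = 336.0 pm = 3.360 × 10^-8 cm.
With Z = 1, ρ = Z·M/(N_A·a³) = 1 × 209.0 / (6.022 × 10²³ × 3.793 × 10^-23) = 9.149 g/cm³ = 9150 kg/m³.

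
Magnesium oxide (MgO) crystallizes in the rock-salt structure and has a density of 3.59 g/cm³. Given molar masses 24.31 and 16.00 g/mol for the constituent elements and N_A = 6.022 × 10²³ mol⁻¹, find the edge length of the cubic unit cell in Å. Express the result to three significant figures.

M(MgO) = 40.31 g/mol; Z = 4 formula units per cell.
a³ = Z·M/(N_A·ρ) = 4 × 40.31 / (6.022 × 10²³ × 3.59) = 7.458 × 10^-23 cm³, so a = 4.209 × 10^-8 cm = 4.21 Å.

4.21 Å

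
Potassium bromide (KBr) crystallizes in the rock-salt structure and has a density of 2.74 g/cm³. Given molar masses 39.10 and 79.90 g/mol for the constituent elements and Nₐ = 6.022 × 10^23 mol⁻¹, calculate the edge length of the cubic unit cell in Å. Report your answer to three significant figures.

6.61 Å

M(KBr) = 119.0 g/mol; Z = 4 formula units per cell.
a³ = Z·M/(N_A·ρ) = 4 × 119.0 / (6.022 × 10²³ × 2.74) = 2.885 × 10^-22 cm³, so a = 6.608 × 10^-8 cm = 6.61 Å.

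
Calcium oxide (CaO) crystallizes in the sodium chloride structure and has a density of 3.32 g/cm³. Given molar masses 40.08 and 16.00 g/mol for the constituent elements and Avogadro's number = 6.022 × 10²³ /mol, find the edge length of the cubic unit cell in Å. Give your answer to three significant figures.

M(CaO) = 56.08 g/mol; Z = 4 formula units per cell.
a³ = Z·M/(N_A·ρ) = 4 × 56.08 / (6.022 × 10²³ × 3.32) = 1.122 × 10^-22 cm³, so a = 4.823 × 10^-8 cm = 4.82 Å.

4.82 Å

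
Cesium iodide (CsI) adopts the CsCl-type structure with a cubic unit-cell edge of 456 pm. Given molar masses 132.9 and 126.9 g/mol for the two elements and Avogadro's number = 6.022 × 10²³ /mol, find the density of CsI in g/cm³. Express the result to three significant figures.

The CsCl-type structure contains Z = 1 formula unit per cell; M(CsI) = 132.9 + 126.9 = 259.8 g/mol.
a³ = (4.560 × 10^-8 cm)³ = 9.482 × 10^-23 cm³.
ρ = 1 × 259.8 / (6.022 × 10²³ × 9.482 × 10^-23) = 4.550 g/cm³.

4.55 g/cm³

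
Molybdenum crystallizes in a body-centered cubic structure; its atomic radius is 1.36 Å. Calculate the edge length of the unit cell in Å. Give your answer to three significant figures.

In a BCC lattice, atoms touch along the body diagonal, so √3·a = 4r.
a = 4r/√3 = 4 × 1.36 / 1.7321 = 3.14 Å.

3.14 Å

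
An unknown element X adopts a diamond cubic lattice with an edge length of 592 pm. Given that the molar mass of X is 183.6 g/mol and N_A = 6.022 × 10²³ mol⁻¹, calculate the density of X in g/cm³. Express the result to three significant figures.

A diamond cubic unit cell contains Z = 8 atoms.
Cell volume: a³ = (592 pm)³ = (5.920 × 10^-8 cm)³ = 2.075 × 10^-22 cm³.
ρ = Z·M/(N_A·a³) = 8 × 183.6 / (6.022 × 10²³ × 2.075 × 10^-22) = 11.76 g/cm³.

11.8 g/cm³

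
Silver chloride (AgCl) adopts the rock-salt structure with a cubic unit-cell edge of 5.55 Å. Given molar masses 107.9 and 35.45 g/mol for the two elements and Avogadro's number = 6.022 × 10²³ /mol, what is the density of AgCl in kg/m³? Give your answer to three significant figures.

The rock-salt structure contains Z = 4 formula units per cell; M(AgCl) = 107.9 + 35.45 = 143.35 g/mol.
a³ = (5.550 × 10^-8 cm)³ = 1.710 × 10^-22 cm³.
ρ = 4 × 143.35 / (6.022 × 10²³ × 1.710 × 10^-22) = 5.570 g/cm³ = 5570 kg/m³.

5570 kg/m³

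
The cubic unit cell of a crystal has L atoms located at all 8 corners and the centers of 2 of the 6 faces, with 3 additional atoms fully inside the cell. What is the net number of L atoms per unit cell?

Corner atoms are shared by 8 cells (1/8 each), face atoms by 2 (1/2 each), interior atoms are unshared.
Net atoms = 8 × 1/8 + 2 × 1/2 + 3 = 1 + 1 + 3 = 5.

5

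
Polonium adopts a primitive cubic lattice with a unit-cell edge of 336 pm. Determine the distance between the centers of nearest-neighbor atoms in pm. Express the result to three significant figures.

336 pm

In a simple cubic structure, atoms touch along the cell edge, so a = 2r; the nearest-neighbor distance equals 2r = 1.000·a.
d = 1.000 × 336 = 336 pm.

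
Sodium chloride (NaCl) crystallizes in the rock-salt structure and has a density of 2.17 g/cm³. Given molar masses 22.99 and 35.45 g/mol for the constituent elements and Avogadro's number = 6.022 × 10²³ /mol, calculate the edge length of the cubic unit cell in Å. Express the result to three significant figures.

M(NaCl) = 58.44 g/mol; Z = 4 formula units per cell.
a³ = Z·M/(N_A·ρ) = 4 × 58.44 / (6.022 × 10²³ × 2.17) = 1.789 × 10^-22 cm³, so a = 5.635 × 10^-8 cm = 5.63 Å.

5.63 Å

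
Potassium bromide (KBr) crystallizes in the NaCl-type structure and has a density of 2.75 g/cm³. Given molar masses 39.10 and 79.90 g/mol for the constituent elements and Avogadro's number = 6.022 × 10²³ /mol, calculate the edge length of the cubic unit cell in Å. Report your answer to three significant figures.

6.60 Å

M(KBr) = 119.0 g/mol; Z = 4 formula units per cell.
a³ = Z·M/(N_A·ρ) = 4 × 119.0 / (6.022 × 10²³ × 2.75) = 2.874 × 10^-22 cm³, so a = 6.600 × 10^-8 cm = 6.60 Å.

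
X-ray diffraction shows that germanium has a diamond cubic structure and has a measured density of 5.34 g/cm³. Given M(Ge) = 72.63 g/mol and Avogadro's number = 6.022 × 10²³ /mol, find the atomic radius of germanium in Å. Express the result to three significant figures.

For a diamond cubic cell (Z = 8), a³ = Z·M/(N_A·ρ) = 8 × 72.63 / (6.022 × 10²³ × 5.340) = 1.807 × 10^-22 cm³, so a = 5.653 × 10^-8 cm = 5.653 Å.
Nearest neighbors lie along the body diagonal with √3·a = 8r, so r = 0.2165 × a = 1.22 Å.

1.22 Å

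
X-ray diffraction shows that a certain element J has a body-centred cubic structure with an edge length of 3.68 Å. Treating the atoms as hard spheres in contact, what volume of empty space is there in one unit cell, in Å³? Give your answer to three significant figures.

15.9 Å³

In a BCC lattice atoms touch along the body diagonal, so √3·a = 4r, so r = 0.4330a = 1.593 Å.
V_cell = a³ = 49.84 Å³; V_atoms = 2 × (4/3)πr³ = 33.90 Å³.
Empty space = 49.84 − 33.90 = 15.9 Å³.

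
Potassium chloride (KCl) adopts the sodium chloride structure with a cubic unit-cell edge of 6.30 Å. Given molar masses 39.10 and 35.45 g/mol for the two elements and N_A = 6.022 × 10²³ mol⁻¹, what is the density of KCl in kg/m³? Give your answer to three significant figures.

1980 kg/m³

The sodium chloride structure contains Z = 4 formula units per cell; M(KCl) = 39.10 + 35.45 = 74.55 g/mol.
a³ = (6.300 × 10^-8 cm)³ = 2.500 × 10^-22 cm³.
ρ = 4 × 74.55 / (6.022 × 10²³ × 2.500 × 10^-22) = 1.980 g/cm³ = 1980 kg/m³.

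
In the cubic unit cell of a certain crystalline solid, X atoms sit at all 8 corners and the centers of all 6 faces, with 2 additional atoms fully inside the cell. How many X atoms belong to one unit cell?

6

Corner atoms are shared by 8 cells (1/8 each), face atoms by 2 (1/2 each), interior atoms are unshared.
Net atoms = 8 × 1/8 + 6 × 1/2 + 2 = 1 + 3 + 2 = 6.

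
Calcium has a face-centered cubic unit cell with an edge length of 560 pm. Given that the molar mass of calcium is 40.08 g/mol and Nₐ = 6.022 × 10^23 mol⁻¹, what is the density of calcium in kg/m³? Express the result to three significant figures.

An FCC unit cell contains Z = 4 atoms.
Cell volume: a³ = (560 pm)³ = (5.600 × 10^-8 cm)³ = 1.756 × 10^-22 cm³.
ρ = Z·M/(N_A·a³) = 4 × 40.08 / (6.022 × 10²³ × 1.756 × 10^-22) = 1.516 g/cm³ = 1520 kg/m³.

1520 kg/m³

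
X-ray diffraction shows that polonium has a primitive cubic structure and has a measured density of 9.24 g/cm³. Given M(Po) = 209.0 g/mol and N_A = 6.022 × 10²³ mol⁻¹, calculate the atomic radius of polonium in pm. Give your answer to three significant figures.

167 pm

For a simple cubic cell (Z = 1), a³ = Z·M/(N_A·ρ) = 1 × 209.0 / (6.022 × 10²³ × 9.240) = 3.756 × 10^-23 cm³, so a = 3.349 × 10^-8 cm = 334.9 pm.
Atoms touch along the cell edge, so a = 2r, so r = 0.5000 × a = 167 pm.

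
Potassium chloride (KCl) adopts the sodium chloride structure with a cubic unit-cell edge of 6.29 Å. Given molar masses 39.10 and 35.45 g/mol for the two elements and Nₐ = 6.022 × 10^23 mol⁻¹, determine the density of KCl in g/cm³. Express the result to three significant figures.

1.99 g/cm³

The sodium chloride structure contains Z = 4 formula units per cell; M(KCl) = 39.10 + 35.45 = 74.55 g/mol.
a³ = (6.290 × 10^-8 cm)³ = 2.489 × 10^-22 cm³.
ρ = 4 × 74.55 / (6.022 × 10²³ × 2.489 × 10^-22) = 1.990 g/cm³.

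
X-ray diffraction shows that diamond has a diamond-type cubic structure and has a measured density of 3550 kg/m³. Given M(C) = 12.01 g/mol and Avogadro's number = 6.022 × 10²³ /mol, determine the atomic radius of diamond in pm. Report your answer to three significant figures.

77.0 pm

For a diamond cubic cell (Z = 8), a³ = Z·M/(N_A·ρ) = 8 × 12.01 / (6.022 × 10²³ × 3.550) = 4.494 × 10^-23 cm³, so a = 3.555 × 10^-8 cm = 355.5 pm.
Nearest neighbors lie along the body diagonal with √3·a = 8r, so r = 0.2165 × a = 77.0 pm.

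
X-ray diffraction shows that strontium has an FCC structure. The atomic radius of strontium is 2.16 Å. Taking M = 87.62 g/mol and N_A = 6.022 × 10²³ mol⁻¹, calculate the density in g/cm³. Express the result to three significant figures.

In an FCC lattice, atoms touch along the face diagonal, so √2·a = 4r, giving a = 6.109 Å = 6.109 × 10^-8 cm.
With Z = 4, ρ = Z·M/(N_A·a³) = 4 × 87.62 / (6.022 × 10²³ × 2.280 × 10^-22) = 2.552 g/cm³.

2.55 g/cm³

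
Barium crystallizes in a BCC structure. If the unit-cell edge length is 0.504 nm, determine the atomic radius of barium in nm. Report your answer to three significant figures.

In a BCC lattice, atoms touch along the body diagonal, so √3·a = 4r.
r = √3·a/4 = 1.7321 × 0.504 / 4 = 0.218 nm.

0.218 nm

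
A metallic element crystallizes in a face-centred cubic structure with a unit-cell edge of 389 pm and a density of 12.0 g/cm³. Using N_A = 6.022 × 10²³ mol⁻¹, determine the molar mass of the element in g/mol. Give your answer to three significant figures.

An FCC cell has Z = 4 atoms; a = 3.890 × 10^-8 cm.
M = ρ·N_A·a³/Z = 12.0 × 6.022 × 10²³ × 5.886 × 10^-23 / 4 = 106 g/mol.

106 g/mol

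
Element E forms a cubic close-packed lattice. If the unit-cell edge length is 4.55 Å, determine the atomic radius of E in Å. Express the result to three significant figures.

In an FCC lattice, atoms touch along the face diagonal, so √2·a = 4r.
r = √2·a/4 = 1.4142 × 4.55 / 4 = 1.61 Å.

1.61 Å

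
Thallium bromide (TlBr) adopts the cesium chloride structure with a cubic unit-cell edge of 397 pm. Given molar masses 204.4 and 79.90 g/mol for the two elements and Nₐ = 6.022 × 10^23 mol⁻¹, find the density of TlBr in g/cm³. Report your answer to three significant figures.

7.55 g/cm³

The cesium chloride structure contains Z = 1 formula unit per cell; M(TlBr) = 204.4 + 79.90 = 284.3 g/mol.
a³ = (3.970 × 10^-8 cm)³ = 6.257 × 10^-23 cm³.
ρ = 1 × 284.3 / (6.022 × 10²³ × 6.257 × 10^-23) = 7.545 g/cm³.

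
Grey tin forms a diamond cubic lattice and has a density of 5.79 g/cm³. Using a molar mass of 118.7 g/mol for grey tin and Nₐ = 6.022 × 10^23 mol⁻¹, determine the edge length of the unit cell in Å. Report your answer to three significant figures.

6.48 Å

With Z = 8 atoms per diamond cubic cell, a³ = Z·M/(N_A·ρ) = 8 × 118.7 / (6.022 × 10²³ × 5.790 g/cm³) = 2.723 × 10^-22 cm³.
a = (2.723 × 10^-22)^(1/3) = 6.482 × 10^-8 cm = 6.48 Å.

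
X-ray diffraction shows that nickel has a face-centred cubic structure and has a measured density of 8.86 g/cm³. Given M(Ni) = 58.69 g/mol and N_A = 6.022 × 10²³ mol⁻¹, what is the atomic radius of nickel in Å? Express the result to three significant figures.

For an FCC cell (Z = 4), a³ = Z·M/(N_A·ρ) = 4 × 58.69 / (6.022 × 10²³ × 8.860) = 4.400 × 10^-23 cm³, so a = 3.530 × 10^-8 cm = 3.530 Å.
Atoms touch along the face diagonal, so √2·a = 4r, so r = 0.3536 × a = 1.25 Å.

1.25 Å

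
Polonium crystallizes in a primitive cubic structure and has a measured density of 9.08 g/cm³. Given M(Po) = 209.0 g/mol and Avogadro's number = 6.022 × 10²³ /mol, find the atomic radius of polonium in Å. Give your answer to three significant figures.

For a simple cubic cell (Z = 1), a³ = Z·M/(N_A·ρ) = 1 × 209.0 / (6.022 × 10²³ × 9.080) = 3.822 × 10^-23 cm³, so a = 3.369 × 10^-8 cm = 3.369 Å.
Atoms touch along the cell edge, so a = 2r, so r = 0.5000 × a = 1.68 Å.

1.68 Å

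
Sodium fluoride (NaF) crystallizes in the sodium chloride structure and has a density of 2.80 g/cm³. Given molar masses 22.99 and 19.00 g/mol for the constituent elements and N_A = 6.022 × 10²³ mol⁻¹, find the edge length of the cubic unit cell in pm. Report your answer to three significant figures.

M(NaF) = 41.99 g/mol; Z = 4 formula units per cell.
a³ = Z·M/(N_A·ρ) = 4 × 41.99 / (6.022 × 10²³ × 2.80) = 9.961 × 10^-23 cm³, so a = 4.636 × 10^-8 cm = 464 pm.

464 pm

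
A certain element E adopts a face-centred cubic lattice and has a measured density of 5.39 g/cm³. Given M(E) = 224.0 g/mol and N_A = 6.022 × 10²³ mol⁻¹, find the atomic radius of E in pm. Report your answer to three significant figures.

For an FCC cell (Z = 4), a³ = Z·M/(N_A·ρ) = 4 × 224.0 / (6.022 × 10²³ × 5.390) = 2.760 × 10^-22 cm³, so a = 6.511 × 10^-8 cm = 651.1 pm.
Atoms touch along the face diagonal, so √2·a = 4r, so r = 0.3536 × a = 230 pm.

230 pm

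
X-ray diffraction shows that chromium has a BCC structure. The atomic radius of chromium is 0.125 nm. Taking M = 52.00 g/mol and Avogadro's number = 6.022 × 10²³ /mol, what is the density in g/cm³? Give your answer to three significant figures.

In a BCC lattice, atoms touch along the body diagonal, so √3·a = 4r, giving a = 0.2887 nm = 2.887 × 10^-8 cm.
With Z = 2, ρ = Z·M/(N_A·a³) = 2 × 52.00 / (6.022 × 10²³ × 2.406 × 10^-23) = 7.179 g/cm³.

7.18 g/cm³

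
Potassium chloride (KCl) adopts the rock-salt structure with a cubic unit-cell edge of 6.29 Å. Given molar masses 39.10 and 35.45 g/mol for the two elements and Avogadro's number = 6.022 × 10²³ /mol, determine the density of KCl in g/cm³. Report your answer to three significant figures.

1.99 g/cm³

The rock-salt structure contains Z = 4 formula units per cell; M(KCl) = 39.10 + 35.45 = 74.55 g/mol.
a³ = (6.290 × 10^-8 cm)³ = 2.489 × 10^-22 cm³.
ρ = 4 × 74.55 / (6.022 × 10²³ × 2.489 × 10^-22) = 1.990 g/cm³.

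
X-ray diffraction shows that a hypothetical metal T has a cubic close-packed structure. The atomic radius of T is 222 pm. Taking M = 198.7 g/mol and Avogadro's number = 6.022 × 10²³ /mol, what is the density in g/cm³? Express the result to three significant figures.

5.33 g/cm³

In an FCC lattice, atoms touch along the face diagonal, so √2·a = 4r, giving a = 627.9 pm = 6.279 × 10^-8 cm.
With Z = 4, ρ = Z·M/(N_A·a³) = 4 × 198.7 / (6.022 × 10²³ × 2.476 × 10^-22) = 5.331 g/cm³.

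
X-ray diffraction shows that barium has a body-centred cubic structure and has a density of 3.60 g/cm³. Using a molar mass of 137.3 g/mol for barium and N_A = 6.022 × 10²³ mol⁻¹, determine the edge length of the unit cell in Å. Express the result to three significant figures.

5.02 Å

With Z = 2 atoms per BCC cell, a³ = Z·M/(N_A·ρ) = 2 × 137.3 / (6.022 × 10²³ × 3.600 g/cm³) = 1.267 × 10^-22 cm³.
a = (1.267 × 10^-22)^(1/3) = 5.022 × 10^-8 cm = 5.02 Å.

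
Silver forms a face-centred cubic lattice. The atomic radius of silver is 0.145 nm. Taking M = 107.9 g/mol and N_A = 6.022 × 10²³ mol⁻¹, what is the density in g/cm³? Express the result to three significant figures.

10.4 g/cm³

In an FCC lattice, atoms touch along the face diagonal, so √2·a = 4r, giving a = 0.4101 nm = 4.101 × 10^-8 cm.
With Z = 4, ρ = Z·M/(N_A·a³) = 4 × 107.9 / (6.022 × 10²³ × 6.898 × 10^-23) = 10.39 g/cm³.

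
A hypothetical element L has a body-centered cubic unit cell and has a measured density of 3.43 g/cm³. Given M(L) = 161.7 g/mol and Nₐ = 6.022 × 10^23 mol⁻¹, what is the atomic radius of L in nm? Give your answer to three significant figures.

0.233 nm

For a BCC cell (Z = 2), a³ = Z·M/(N_A·ρ) = 2 × 161.7 / (6.022 × 10²³ × 3.430) = 1.566 × 10^-22 cm³, so a = 5.390 × 10^-8 cm = 0.5390 nm.
Atoms touch along the body diagonal, so √3·a = 4r, so r = 0.4330 × a = 0.233 nm.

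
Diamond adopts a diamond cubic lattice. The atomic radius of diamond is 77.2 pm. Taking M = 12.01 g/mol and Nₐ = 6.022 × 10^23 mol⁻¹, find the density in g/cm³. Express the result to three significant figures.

In a diamond cubic lattice, nearest neighbors lie along the body diagonal with √3·a = 8r, giving a = 356.6 pm = 3.566 × 10^-8 cm.
With Z = 8, ρ = Z·M/(N_A·a³) = 8 × 12.01 / (6.022 × 10²³ × 4.534 × 10^-23) = 3.519 g/cm³.

3.52 g/cm³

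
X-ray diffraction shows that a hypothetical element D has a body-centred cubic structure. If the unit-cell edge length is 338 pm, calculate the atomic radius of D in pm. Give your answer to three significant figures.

146 pm

In a BCC lattice, atoms touch along the body diagonal, so √3·a = 4r.
r = √3·a/4 = 1.7321 × 338 / 4 = 146 pm.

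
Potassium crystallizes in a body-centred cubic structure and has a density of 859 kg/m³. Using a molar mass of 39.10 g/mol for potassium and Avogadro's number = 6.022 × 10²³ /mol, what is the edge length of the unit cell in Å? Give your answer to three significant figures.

With Z = 2 atoms per BCC cell, a³ = Z·M/(N_A·ρ) = 2 × 39.10 / (6.022 × 10²³ × 0.8590 g/cm³) = 1.512 × 10^-22 cm³.
a = (1.512 × 10^-22)^(1/3) = 5.327 × 10^-8 cm = 5.33 Å.

5.33 Å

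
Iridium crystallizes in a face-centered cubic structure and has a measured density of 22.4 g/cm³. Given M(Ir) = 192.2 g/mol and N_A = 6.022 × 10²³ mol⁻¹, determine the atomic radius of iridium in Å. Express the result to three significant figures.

1.36 Å

For an FCC cell (Z = 4), a³ = Z·M/(N_A·ρ) = 4 × 192.2 / (6.022 × 10²³ × 22.40) = 5.699 × 10^-23 cm³, so a = 3.848 × 10^-8 cm = 3.848 Å.
Atoms touch along the face diagonal, so √2·a = 4r, so r = 0.3536 × a = 1.36 Å.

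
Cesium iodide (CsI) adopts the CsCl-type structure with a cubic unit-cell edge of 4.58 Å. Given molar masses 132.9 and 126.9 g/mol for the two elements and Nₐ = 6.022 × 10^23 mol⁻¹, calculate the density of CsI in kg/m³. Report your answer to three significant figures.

4490 kg/m³

The CsCl-type structure contains Z = 1 formula unit per cell; M(CsI) = 132.9 + 126.9 = 259.8 g/mol.
a³ = (4.580 × 10^-8 cm)³ = 9.607 × 10^-23 cm³.
ρ = 1 × 259.8 / (6.022 × 10²³ × 9.607 × 10^-23) = 4.491 g/cm³ = 4490 kg/m³.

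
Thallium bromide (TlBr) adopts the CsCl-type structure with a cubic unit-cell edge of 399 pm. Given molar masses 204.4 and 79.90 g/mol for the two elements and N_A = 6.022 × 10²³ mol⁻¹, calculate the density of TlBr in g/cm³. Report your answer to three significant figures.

7.43 g/cm³

The CsCl-type structure contains Z = 1 formula unit per cell; M(TlBr) = 204.4 + 79.90 = 284.3 g/mol.
a³ = (3.990 × 10^-8 cm)³ = 6.352 × 10^-23 cm³.
ρ = 1 × 284.3 / (6.022 × 10²³ × 6.352 × 10^-23) = 7.432 g/cm³.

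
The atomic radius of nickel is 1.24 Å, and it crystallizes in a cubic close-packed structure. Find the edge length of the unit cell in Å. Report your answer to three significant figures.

3.51 Å

In an FCC lattice, atoms touch along the face diagonal, so √2·a = 4r.
a = 4r/√2 = 4 × 1.24 / 1.4142 = 3.51 Å.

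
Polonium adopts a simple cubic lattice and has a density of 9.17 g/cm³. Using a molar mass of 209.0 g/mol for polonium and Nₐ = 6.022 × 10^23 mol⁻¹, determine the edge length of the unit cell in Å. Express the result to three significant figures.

With Z = 1 atom per simple cubic cell, a³ = Z·M/(N_A·ρ) = 1 × 209.0 / (6.022 × 10²³ × 9.170 g/cm³) = 3.785 × 10^-23 cm³.
a = (3.785 × 10^-23)^(1/3) = 3.357 × 10^-8 cm = 3.36 Å.

3.36 Å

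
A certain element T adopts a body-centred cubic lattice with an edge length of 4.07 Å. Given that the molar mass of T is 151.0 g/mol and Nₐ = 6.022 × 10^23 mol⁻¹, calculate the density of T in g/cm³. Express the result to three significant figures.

A BCC unit cell contains Z = 2 atoms.
Cell volume: a³ = (4.07 Å)³ = (4.070 × 10^-8 cm)³ = 6.742 × 10^-23 cm³.
ρ = Z·M/(N_A·a³) = 2 × 151.0 / (6.022 × 10²³ × 6.742 × 10^-23) = 7.438 g/cm³.

7.44 g/cm³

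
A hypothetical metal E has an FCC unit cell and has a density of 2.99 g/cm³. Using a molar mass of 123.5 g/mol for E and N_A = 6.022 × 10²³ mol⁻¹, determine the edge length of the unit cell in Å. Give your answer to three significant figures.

With Z = 4 atoms per FCC cell, a³ = Z·M/(N_A·ρ) = 4 × 123.5 / (6.022 × 10²³ × 2.990 g/cm³) = 2.744 × 10^-22 cm³.
a = (2.744 × 10^-22)^(1/3) = 6.498 × 10^-8 cm = 6.50 Å.

6.50 Å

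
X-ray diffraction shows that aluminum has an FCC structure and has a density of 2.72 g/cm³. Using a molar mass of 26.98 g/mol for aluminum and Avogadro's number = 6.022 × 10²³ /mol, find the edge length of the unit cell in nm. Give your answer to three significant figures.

With Z = 4 atoms per FCC cell, a³ = Z·M/(N_A·ρ) = 4 × 26.98 / (6.022 × 10²³ × 2.720 g/cm³) = 6.589 × 10^-23 cm³.
a = (6.589 × 10^-23)^(1/3) = 4.039 × 10^-8 cm = 0.404 nm.

0.404 nm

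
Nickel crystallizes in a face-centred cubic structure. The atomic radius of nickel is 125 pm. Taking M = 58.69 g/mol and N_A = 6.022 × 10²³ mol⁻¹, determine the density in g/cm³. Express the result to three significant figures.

In an FCC lattice, atoms touch along the face diagonal, so √2·a = 4r, giving a = 353.6 pm = 3.536 × 10^-8 cm.
With Z = 4, ρ = Z·M/(N_A·a³) = 4 × 58.69 / (6.022 × 10²³ × 4.419 × 10^-23) = 8.821 g/cm³.

8.82 g/cm³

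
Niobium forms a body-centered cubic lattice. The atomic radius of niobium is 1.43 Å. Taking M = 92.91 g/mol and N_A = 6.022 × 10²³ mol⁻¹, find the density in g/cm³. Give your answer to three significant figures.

8.57 g/cm³

In a BCC lattice, atoms touch along the body diagonal, so √3·a = 4r, giving a = 3.302 Å = 3.302 × 10^-8 cm.
With Z = 2, ρ = Z·M/(N_A·a³) = 2 × 92.91 / (6.022 × 10²³ × 3.602 × 10^-23) = 8.567 g/cm³.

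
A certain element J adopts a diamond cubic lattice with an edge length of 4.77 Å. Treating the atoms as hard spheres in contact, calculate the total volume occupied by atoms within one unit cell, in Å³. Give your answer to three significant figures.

36.9 Å³

In a diamond cubic lattice nearest neighbors lie along the body diagonal with √3·a = 8r, so r = 0.2165a = 1.033 Å.
V_atoms = Z × (4/3)πr³ = 8 × (4/3)π × (1.033)³ = 36.9 Å³.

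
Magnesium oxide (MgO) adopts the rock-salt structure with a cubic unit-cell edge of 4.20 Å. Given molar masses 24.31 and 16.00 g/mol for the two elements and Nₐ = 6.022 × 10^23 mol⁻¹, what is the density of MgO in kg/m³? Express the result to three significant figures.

3610 kg/m³

The rock-salt structure contains Z = 4 formula units per cell; M(MgO) = 24.31 + 16.00 = 40.31 g/mol.
a³ = (4.200 × 10^-8 cm)³ = 7.409 × 10^-23 cm³.
ρ = 4 × 40.31 / (6.022 × 10²³ × 7.409 × 10^-23) = 3.614 g/cm³ = 3610 kg/m³.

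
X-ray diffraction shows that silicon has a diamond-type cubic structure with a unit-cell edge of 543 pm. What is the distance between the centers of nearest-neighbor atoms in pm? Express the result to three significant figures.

In a diamond cubic structure, nearest neighbors lie along the body diagonal with √3·a = 8r; the nearest-neighbor distance equals 2r = 0.4330·a.
d = 0.4330 × 543 = 235 pm.

235 pm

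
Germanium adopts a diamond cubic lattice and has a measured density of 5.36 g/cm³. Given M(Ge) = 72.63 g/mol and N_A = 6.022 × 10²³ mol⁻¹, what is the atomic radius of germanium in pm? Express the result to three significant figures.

122 pm

For a diamond cubic cell (Z = 8), a³ = Z·M/(N_A·ρ) = 8 × 72.63 / (6.022 × 10²³ × 5.360) = 1.800 × 10^-22 cm³, so a = 5.646 × 10^-8 cm = 564.6 pm.
Nearest neighbors lie along the body diagonal with √3·a = 8r, so r = 0.2165 × a = 122 pm.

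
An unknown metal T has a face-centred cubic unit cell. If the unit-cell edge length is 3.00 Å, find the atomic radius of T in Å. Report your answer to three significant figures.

1.06 Å

In an FCC lattice, atoms touch along the face diagonal, so √2·a = 4r.
r = √2·a/4 = 1.4142 × 3.00 / 4 = 1.06 Å.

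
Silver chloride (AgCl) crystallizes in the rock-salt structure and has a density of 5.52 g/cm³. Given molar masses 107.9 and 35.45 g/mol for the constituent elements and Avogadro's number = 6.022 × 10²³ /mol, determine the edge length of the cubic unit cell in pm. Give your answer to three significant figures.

557 pm

M(AgCl) = 143.35 g/mol; Z = 4 formula units per cell.
a³ = Z·M/(N_A·ρ) = 4 × 143.35 / (6.022 × 10²³ × 5.52) = 1.725 × 10^-22 cm³, so a = 5.567 × 10^-8 cm = 557 pm.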